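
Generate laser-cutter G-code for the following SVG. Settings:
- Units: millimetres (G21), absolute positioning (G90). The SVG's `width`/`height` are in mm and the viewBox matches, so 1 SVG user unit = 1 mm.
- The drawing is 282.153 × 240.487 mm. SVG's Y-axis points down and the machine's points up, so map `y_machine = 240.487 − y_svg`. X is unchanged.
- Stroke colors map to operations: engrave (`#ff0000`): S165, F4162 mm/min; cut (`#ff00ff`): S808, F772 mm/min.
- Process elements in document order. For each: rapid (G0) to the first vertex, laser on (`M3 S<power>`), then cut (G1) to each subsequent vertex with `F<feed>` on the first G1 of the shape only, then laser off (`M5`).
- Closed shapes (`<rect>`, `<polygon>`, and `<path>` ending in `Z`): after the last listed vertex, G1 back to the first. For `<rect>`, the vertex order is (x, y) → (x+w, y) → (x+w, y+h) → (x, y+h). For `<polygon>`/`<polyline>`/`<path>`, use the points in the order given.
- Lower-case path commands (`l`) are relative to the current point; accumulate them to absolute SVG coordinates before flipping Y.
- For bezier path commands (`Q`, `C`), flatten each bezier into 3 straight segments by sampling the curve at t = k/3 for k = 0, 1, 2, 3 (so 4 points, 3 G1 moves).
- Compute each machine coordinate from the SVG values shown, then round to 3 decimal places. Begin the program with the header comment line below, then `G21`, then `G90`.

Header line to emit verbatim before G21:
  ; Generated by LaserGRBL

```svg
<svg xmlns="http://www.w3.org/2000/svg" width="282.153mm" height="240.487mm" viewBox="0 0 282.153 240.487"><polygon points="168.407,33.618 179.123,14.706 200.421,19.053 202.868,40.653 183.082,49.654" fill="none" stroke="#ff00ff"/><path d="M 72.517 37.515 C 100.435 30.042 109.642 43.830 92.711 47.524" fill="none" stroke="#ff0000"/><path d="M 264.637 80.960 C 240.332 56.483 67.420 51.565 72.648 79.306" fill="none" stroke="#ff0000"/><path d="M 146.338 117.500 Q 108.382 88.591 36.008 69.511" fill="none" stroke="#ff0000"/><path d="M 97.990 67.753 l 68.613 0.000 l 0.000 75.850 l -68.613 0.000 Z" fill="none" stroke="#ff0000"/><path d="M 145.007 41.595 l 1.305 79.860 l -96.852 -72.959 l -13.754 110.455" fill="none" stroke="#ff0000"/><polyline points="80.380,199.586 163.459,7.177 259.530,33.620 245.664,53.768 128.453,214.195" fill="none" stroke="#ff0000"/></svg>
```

; Generated by LaserGRBL
G21
G90
G0 X168.407 Y206.869
M3 S808
G1 X179.123 Y225.781 F772
G1 X200.421 Y221.434
G1 X202.868 Y199.834
G1 X183.082 Y190.833
G1 X168.407 Y206.869
M5
G0 X72.517 Y202.972
M3 S165
G1 X93.923 Y204.519 F4162
G1 X101.204 Y198.860
G1 X92.711 Y192.963
M5
G0 X264.637 Y159.527
M3 S165
G1 X202.898 Y176.999 F4162
G1 X114.698 Y178.521
G1 X72.648 Y161.181
M5
G0 X146.338 Y122.987
M3 S165
G1 X117.210 Y141.168 F4162
G1 X80.433 Y157.164
G1 X36.008 Y170.976
M5
G0 X97.990 Y172.734
M3 S165
G1 X166.603 Y172.734 F4162
G1 X166.603 Y96.884
G1 X97.990 Y96.884
G1 X97.990 Y172.734
M5
G0 X145.007 Y198.892
M3 S165
G1 X146.312 Y119.032 F4162
G1 X49.460 Y191.991
G1 X35.706 Y81.536
M5
G0 X80.380 Y40.901
M3 S165
G1 X163.459 Y233.310 F4162
G1 X259.530 Y206.867
G1 X245.664 Y186.719
G1 X128.453 Y26.292
M5

Since the viewBox matches the mm dimensions, user units are millimetres directly. The only transform is the Y-flip y_m = 240.487 − y_svg.

Shape 1 is a regular polygon drawn with `<polygon>`. Its stroke #ff00ff means cut at S808, F772. After flipping Y the toolpath is (168.407,206.869) → (179.123,225.781) → (200.421,221.434) → (202.868,199.834) → (183.082,190.833) → (168.407,206.869), returning to the start.

Shape 2 is a cubic bezier drawn with `<path>`. Its stroke #ff0000 means engrave at S165, F4162. After flipping Y the toolpath is (72.517,202.972) → (93.923,204.519) → (101.204,198.860) → (92.711,192.963).

Shape 3 is a cubic bezier drawn with `<path>`. Its stroke #ff0000 means engrave at S165, F4162. After flipping Y the toolpath is (264.637,159.527) → (202.898,176.999) → (114.698,178.521) → (72.648,161.181).

Shape 4 is a quadratic bezier drawn with `<path>`. Its stroke #ff0000 means engrave at S165, F4162. After flipping Y the toolpath is (146.338,122.987) → (117.210,141.168) → (80.433,157.164) → (36.008,170.976).

Shape 5 is a rectangle drawn with `<path>`. Its stroke #ff0000 means engrave at S165, F4162. After flipping Y the toolpath is (97.990,172.734) → (166.603,172.734) → (166.603,96.884) → (97.990,96.884) → (97.990,172.734), returning to the start.

Shape 6 is a open polyline drawn with `<path>`. Its stroke #ff0000 means engrave at S165, F4162. After flipping Y the toolpath is (145.007,198.892) → (146.312,119.032) → (49.460,191.991) → (35.706,81.536).

Shape 7 is a open polyline drawn with `<polyline>`. Its stroke #ff0000 means engrave at S165, F4162. After flipping Y the toolpath is (80.380,40.901) → (163.459,233.310) → (259.530,206.867) → (245.664,186.719) → (128.453,26.292).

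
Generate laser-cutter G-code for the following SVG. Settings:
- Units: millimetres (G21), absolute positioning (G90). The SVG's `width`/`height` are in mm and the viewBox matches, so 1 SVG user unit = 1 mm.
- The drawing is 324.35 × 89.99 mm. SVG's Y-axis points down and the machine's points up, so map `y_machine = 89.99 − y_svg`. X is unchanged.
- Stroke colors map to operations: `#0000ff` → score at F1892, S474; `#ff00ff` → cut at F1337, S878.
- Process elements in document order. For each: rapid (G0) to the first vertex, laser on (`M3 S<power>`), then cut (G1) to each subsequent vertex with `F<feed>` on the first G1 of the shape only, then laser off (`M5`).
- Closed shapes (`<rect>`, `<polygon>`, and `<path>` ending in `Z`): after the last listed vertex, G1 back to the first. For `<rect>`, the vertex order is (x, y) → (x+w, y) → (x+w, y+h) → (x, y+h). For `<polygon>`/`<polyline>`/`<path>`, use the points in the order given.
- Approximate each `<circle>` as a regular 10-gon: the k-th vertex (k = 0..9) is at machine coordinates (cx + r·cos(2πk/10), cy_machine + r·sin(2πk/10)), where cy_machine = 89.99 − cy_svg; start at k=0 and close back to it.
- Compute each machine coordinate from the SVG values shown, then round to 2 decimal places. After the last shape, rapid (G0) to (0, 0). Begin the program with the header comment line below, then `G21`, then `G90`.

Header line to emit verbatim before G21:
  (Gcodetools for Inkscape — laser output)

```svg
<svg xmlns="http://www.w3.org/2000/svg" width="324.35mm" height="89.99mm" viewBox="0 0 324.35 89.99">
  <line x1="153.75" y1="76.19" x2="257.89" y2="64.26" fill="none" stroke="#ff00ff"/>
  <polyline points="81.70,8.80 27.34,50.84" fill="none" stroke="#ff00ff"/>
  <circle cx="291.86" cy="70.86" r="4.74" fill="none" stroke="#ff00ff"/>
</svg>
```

viewBox `0 0 324.35 89.99` with mm width/height → 1 unit = 1 mm. Flip: y_m = 89.99 − y_svg.

**Shape 1** — `<line>` line segment, stroke `#ff00ff` → cut (S878, F1337). Machine vertices: (153.75,13.80) → (257.89,25.73). Open path.

**Shape 2** — `<polyline>` line segment, stroke `#ff00ff` → cut (S878, F1337). Machine vertices: (81.70,81.19) → (27.34,39.15). Open path.

**Shape 3** — `<circle>` circle, stroke `#ff00ff` → cut (S878, F1337). Machine vertices: (296.60,19.13) → (295.69,21.92) → (293.32,23.64) → (290.40,23.64) → (288.03,21.92) → (287.12,19.13) → (288.03,16.34) → (290.40,14.62) → (293.32,14.62) → (295.69,16.34) → (296.60,19.13). Closed: final G1 returns to the first vertex.

(Gcodetools for Inkscape — laser output)
G21
G90
G0 X153.75 Y13.80
M3 S878
G1 X257.89 Y25.73 F1337
M5
G0 X81.70 Y81.19
M3 S878
G1 X27.34 Y39.15 F1337
M5
G0 X296.60 Y19.13
M3 S878
G1 X295.69 Y21.92 F1337
G1 X293.32 Y23.64
G1 X290.40 Y23.64
G1 X288.03 Y21.92
G1 X287.12 Y19.13
G1 X288.03 Y16.34
G1 X290.40 Y14.62
G1 X293.32 Y14.62
G1 X295.69 Y16.34
G1 X296.60 Y19.13
M5
G0 X0.00 Y0.00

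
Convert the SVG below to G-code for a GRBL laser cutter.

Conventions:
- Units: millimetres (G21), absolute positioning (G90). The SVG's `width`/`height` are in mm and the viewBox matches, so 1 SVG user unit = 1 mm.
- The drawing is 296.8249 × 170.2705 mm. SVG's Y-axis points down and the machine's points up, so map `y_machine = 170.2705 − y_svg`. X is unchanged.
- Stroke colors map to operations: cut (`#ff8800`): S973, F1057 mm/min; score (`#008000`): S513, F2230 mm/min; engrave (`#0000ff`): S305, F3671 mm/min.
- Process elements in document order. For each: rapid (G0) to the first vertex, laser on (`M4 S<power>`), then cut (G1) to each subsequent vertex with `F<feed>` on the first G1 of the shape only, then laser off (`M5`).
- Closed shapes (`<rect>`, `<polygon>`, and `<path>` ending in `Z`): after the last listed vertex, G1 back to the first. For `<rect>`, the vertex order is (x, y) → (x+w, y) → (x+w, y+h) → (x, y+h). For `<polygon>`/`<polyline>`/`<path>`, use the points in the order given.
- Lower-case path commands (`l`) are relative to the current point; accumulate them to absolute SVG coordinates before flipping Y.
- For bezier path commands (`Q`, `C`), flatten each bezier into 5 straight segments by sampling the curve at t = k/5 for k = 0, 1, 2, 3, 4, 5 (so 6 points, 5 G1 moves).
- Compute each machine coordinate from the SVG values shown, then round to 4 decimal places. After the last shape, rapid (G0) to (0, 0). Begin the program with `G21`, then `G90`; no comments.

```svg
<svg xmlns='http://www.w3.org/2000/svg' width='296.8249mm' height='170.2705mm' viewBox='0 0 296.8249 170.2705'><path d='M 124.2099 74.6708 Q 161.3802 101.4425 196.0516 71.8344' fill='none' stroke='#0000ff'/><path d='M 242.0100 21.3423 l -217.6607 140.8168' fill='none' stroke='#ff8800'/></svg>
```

viewBox `0 0 296.8249 170.2705` with mm width/height → 1 unit = 1 mm. Flip: y_m = 170.2705 − y_svg.

**Shape 1** — `<path>` quadratic bezier, stroke `#0000ff` → engrave (S305, F3671). Control points (SVG): P0=(124.2099,74.6708), P1=(161.3802,101.4425), P2=(196.0516,71.8344); sampled at t=k/5. Machine vertices: (124.2099,95.5997) → (138.9781,87.1462) → (153.5463,83.2031) → (167.9147,83.7704) → (182.0831,88.8481) → (196.0516,98.4361). Open path.

**Shape 2** — `<path>` line segment, stroke `#ff8800` → cut (S973, F1057). Machine vertices: (242.0100,148.9282) → (24.3493,8.1114). Open path.

G21
G90
G0 X124.2099 Y95.5997
M4 S305
G1 X138.9781 Y87.1462 F3671
G1 X153.5463 Y83.2031
G1 X167.9147 Y83.7704
G1 X182.0831 Y88.8481
G1 X196.0516 Y98.4361
M5
G0 X242.0100 Y148.9282
M4 S973
G1 X24.3493 Y8.1114 F1057
M5
G0 X0.0000 Y0.0000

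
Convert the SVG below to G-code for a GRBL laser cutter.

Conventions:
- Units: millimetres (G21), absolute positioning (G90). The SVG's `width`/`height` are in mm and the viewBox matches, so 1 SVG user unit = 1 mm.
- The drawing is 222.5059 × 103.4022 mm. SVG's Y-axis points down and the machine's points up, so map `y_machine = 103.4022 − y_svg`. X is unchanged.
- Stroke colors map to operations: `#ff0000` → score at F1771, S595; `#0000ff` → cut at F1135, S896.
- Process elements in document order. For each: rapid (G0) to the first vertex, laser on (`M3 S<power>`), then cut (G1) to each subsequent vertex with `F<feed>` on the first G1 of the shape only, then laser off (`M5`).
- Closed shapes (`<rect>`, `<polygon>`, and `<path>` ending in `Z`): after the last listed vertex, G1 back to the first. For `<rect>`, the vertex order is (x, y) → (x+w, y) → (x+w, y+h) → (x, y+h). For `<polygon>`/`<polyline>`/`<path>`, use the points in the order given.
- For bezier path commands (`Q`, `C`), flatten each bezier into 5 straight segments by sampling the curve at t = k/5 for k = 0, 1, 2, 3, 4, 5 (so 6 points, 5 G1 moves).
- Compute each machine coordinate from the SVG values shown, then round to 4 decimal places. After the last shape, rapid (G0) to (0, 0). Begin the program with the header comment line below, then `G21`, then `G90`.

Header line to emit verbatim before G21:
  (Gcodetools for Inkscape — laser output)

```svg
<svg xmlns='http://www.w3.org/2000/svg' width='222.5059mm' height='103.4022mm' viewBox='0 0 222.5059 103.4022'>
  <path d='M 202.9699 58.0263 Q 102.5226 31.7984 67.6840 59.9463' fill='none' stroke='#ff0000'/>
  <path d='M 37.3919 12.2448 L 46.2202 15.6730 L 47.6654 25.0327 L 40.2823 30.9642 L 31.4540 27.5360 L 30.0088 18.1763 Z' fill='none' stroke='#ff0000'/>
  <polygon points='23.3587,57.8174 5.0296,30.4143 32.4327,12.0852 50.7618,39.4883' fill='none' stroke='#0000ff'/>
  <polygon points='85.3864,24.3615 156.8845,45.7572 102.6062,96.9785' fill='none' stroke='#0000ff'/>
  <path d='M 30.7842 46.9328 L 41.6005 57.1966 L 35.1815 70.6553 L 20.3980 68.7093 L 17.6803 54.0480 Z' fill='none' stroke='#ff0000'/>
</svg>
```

(Gcodetools for Inkscape — laser output)
G21
G90
G0 X202.9699 Y45.3759
M3 S595
G1 X165.4153 Y53.6920 F1771
G1 X133.1095 Y57.6581
G1 X106.0523 Y57.2741
G1 X84.2438 Y52.5400
G1 X67.6840 Y43.4559
M5
G0 X37.3919 Y91.1574
M3 S595
G1 X46.2202 Y87.7292 F1771
G1 X47.6654 Y78.3695
G1 X40.2823 Y72.4380
G1 X31.4540 Y75.8662
G1 X30.0088 Y85.2259
G1 X37.3919 Y91.1574
M5
G0 X23.3587 Y45.5848
M3 S896
G1 X5.0296 Y72.9879 F1135
G1 X32.4327 Y91.3170
G1 X50.7618 Y63.9139
G1 X23.3587 Y45.5848
M5
G0 X85.3864 Y79.0407
M3 S896
G1 X156.8845 Y57.6450 F1135
G1 X102.6062 Y6.4237
G1 X85.3864 Y79.0407
M5
G0 X30.7842 Y56.4694
M3 S595
G1 X41.6005 Y46.2056 F1771
G1 X35.1815 Y32.7469
G1 X20.3980 Y34.6929
G1 X17.6803 Y49.3542
G1 X30.7842 Y56.4694
M5
G0 X0.0000 Y0.0000

viewBox `0 0 222.5059 103.4022` with mm width/height → 1 unit = 1 mm. Flip: y_m = 103.4022 − y_svg.

**Shape 1** — `<path>` quadratic bezier, stroke `#ff0000` → score (S595, F1771). Control points (SVG): P0=(202.9699,58.0263), P1=(102.5226,31.7984), P2=(67.6840,59.9463); sampled at t=k/5. Machine vertices: (202.9699,45.3759) → (165.4153,53.6920) → (133.1095,57.6581) → (106.0523,57.2741) → (84.2438,52.5400) → (67.6840,43.4559). Open path.

**Shape 2** — `<path>` regular polygon, stroke `#ff0000` → score (S595, F1771). Machine vertices: (37.3919,91.1574) → (46.2202,87.7292) → (47.6654,78.3695) → (40.2823,72.4380) → (31.4540,75.8662) → (30.0088,85.2259) → (37.3919,91.1574). Closed: final G1 returns to the first vertex.

**Shape 3** — `<polygon>` regular polygon, stroke `#0000ff` → cut (S896, F1135). Machine vertices: (23.3587,45.5848) → (5.0296,72.9879) → (32.4327,91.3170) → (50.7618,63.9139) → (23.3587,45.5848). Closed: final G1 returns to the first vertex.

**Shape 4** — `<polygon>` regular polygon, stroke `#0000ff` → cut (S896, F1135). Machine vertices: (85.3864,79.0407) → (156.8845,57.6450) → (102.6062,6.4237) → (85.3864,79.0407). Closed: final G1 returns to the first vertex.

**Shape 5** — `<path>` regular polygon, stroke `#ff0000` → score (S595, F1771). Machine vertices: (30.7842,56.4694) → (41.6005,46.2056) → (35.1815,32.7469) → (20.3980,34.6929) → (17.6803,49.3542) → (30.7842,56.4694). Closed: final G1 returns to the first vertex.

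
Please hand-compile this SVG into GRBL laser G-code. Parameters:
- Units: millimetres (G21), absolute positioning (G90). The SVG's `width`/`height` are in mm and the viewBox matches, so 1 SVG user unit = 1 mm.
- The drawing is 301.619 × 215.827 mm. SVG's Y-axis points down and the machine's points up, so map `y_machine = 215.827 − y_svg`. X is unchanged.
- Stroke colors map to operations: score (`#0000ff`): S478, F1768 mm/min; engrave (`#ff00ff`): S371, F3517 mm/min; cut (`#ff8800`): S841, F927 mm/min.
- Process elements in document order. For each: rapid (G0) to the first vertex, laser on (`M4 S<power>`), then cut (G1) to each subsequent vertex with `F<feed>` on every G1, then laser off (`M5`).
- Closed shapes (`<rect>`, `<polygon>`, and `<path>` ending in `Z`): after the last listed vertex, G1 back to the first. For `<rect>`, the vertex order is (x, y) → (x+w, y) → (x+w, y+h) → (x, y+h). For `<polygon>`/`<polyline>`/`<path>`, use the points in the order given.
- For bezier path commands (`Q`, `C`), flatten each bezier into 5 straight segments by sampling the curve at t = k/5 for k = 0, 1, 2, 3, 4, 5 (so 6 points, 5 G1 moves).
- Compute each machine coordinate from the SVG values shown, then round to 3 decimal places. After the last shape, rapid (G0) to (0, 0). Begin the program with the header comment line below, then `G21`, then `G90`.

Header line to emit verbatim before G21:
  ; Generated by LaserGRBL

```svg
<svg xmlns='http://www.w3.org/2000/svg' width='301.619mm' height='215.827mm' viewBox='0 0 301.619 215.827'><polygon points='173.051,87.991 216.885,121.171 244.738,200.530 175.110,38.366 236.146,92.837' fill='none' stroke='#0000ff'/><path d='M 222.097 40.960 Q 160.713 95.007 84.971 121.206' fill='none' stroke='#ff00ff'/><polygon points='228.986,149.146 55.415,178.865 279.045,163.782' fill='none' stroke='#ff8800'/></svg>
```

; Generated by LaserGRBL
G21
G90
G0 X173.051 Y127.836
M4 S478
G1 X216.885 Y94.656 F1768
G1 X244.738 Y15.297 F1768
G1 X175.110 Y177.461 F1768
G1 X236.146 Y122.990 F1768
G1 X173.051 Y127.836 F1768
M5
G0 X222.097 Y174.867
M4 S371
G1 X196.969 Y154.362 F3517
G1 X170.693 Y136.085 F3517
G1 X143.267 Y120.036 F3517
G1 X114.693 Y106.215 F3517
G1 X84.971 Y94.621 F3517
M5
G0 X228.986 Y66.681
M4 S841
G1 X55.415 Y36.962 F927
G1 X279.045 Y52.045 F927
G1 X228.986 Y66.681 F927
M5
G0 X0.000 Y0.000

viewBox `0 0 301.619 215.827` with mm width/height → 1 unit = 1 mm. Flip: y_m = 215.827 − y_svg.

**Shape 1** — `<polygon>` closed polygon, stroke `#0000ff` → score (S478, F1768). Machine vertices: (173.051,127.836) → (216.885,94.656) → (244.738,15.297) → (175.110,177.461) → (236.146,122.990) → (173.051,127.836). Closed: final G1 returns to the first vertex.

**Shape 2** — `<path>` quadratic bezier, stroke `#ff00ff` → engrave (S371, F3517). Control points (SVG): P0=(222.097,40.960), P1=(160.713,95.007), P2=(84.971,121.206); sampled at t=k/5. Machine vertices: (222.097,174.867) → (196.969,154.362) → (170.693,136.085) → (143.267,120.036) → (114.693,106.215) → (84.971,94.621). Open path.

**Shape 3** — `<polygon>` closed polygon, stroke `#ff8800` → cut (S841, F927). Machine vertices: (228.986,66.681) → (55.415,36.962) → (279.045,52.045) → (228.986,66.681). Closed: final G1 returns to the first vertex.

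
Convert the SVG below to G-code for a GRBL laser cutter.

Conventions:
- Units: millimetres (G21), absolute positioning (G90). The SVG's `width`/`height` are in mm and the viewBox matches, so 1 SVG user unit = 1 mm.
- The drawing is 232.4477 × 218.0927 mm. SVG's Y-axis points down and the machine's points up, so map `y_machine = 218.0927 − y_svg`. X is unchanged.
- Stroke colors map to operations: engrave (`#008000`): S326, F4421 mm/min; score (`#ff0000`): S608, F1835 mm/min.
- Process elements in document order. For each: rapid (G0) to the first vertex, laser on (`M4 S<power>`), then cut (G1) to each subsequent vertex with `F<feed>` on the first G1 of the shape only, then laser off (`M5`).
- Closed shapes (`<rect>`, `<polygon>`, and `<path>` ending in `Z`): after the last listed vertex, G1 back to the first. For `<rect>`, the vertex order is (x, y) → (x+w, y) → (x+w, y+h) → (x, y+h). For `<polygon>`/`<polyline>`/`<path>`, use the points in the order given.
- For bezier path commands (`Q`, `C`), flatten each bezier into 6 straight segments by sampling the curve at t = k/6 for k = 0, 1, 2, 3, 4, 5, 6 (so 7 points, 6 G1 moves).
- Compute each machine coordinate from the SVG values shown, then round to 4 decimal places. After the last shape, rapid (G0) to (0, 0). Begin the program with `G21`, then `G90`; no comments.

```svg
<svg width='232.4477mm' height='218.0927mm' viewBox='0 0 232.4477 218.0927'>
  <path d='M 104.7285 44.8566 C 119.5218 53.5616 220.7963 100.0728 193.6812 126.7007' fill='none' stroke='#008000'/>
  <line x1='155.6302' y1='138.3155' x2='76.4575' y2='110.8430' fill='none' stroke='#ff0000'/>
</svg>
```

G21
G90
G0 X104.7285 Y173.2361
M4 S326
G1 X118.3371 Y166.0002 F4421
G1 X140.3907 Y154.0657
G1 X164.9205 Y139.0351
G1 X185.9579 Y122.5110
G1 X197.5344 Y106.0958
G1 X193.6812 Y91.3920
M5
G0 X155.6302 Y79.7772
M4 S608
G1 X76.4575 Y107.2497 F1835
M5
G0 X0.0000 Y0.0000

1 u = 1 mm; y_m = 218.0927 − y.

[1] `<path>` cubic bezier, #008000→engrave S326 F4421: (104.7285,173.2361) → (118.3371,166.0002) → (140.3907,154.0657) → (164.9205,139.0351) → (185.9579,122.5110) → (197.5344,106.0958) → (193.6812,91.3920)

[2] `<line>` line segment, #ff0000→score S608 F1835: (155.6302,79.7772) → (76.4575,107.2497)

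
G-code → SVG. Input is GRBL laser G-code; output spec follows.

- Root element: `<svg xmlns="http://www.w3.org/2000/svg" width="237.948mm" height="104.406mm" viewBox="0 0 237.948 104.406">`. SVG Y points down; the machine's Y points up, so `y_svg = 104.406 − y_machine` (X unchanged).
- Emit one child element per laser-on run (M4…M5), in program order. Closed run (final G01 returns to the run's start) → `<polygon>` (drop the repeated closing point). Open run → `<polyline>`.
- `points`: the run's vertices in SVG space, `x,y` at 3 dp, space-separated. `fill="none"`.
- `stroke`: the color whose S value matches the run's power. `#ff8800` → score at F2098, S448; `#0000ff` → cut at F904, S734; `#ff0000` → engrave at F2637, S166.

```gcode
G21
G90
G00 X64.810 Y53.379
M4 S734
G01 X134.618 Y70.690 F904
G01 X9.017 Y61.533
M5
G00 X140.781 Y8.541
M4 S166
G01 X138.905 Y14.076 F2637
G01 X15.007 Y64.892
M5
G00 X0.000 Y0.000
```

<svg xmlns="http://www.w3.org/2000/svg" width="237.948mm" height="104.406mm" viewBox="0 0 237.948 104.406">
  <polyline points="64.810,51.027 134.618,33.716 9.017,42.873" fill="none" stroke="#0000ff"/>
  <polyline points="140.781,95.865 138.905,90.330 15.007,39.514" fill="none" stroke="#ff0000"/>
</svg>

Each laser-on run becomes one SVG element. Flip Y back into SVG space with y_svg = 104.406 − y_machine.

Run 1: S734 ⇒ cut layer `#0000ff`. The run is open, so emit a `<polyline>` with points (Y-flipped): 64.810,51.027 134.618,33.716 9.017,42.873.

Run 2: S166 ⇒ engrave layer `#ff0000`. The run is open, so emit a `<polyline>` with points (Y-flipped): 140.781,95.865 138.905,90.330 15.007,39.514.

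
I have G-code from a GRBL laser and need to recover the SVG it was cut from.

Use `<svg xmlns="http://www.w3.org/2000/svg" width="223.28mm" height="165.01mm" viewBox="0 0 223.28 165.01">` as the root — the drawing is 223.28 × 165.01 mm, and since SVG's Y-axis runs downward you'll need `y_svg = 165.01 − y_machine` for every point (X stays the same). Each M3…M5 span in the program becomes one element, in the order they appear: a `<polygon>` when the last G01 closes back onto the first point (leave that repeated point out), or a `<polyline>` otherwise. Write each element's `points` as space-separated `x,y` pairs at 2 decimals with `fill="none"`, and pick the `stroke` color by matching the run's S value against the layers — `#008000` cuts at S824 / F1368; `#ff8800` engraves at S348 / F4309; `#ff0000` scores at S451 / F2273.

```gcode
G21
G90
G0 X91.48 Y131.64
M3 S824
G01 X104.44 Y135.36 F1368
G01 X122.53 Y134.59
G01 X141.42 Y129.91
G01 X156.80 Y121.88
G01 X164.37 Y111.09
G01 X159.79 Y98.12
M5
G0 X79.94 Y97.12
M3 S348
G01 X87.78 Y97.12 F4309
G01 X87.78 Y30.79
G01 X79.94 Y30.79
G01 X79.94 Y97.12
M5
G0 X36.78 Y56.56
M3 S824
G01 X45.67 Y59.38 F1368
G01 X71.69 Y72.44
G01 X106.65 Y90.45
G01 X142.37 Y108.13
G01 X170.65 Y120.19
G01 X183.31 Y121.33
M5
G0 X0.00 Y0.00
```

<svg xmlns="http://www.w3.org/2000/svg" width="223.28mm" height="165.01mm" viewBox="0 0 223.28 165.01">
  <polyline points="91.48,33.37 104.44,29.65 122.53,30.42 141.42,35.10 156.80,43.13 164.37,53.92 159.79,66.89" fill="none" stroke="#008000"/>
  <polygon points="79.94,67.89 87.78,67.89 87.78,134.22 79.94,134.22" fill="none" stroke="#ff8800"/>
  <polyline points="36.78,108.45 45.67,105.63 71.69,92.57 106.65,74.56 142.37,56.88 170.65,44.82 183.31,43.68" fill="none" stroke="#008000"/>
</svg>

y_svg = 165.01 − y_m.

[1] S824→`#008000` (cut); open run; points: 91.48,33.37 104.44,29.65 122.53,30.42 141.42,35.10 156.80,43.13 164.37,53.92 159.79,66.89

[2] S348→`#ff8800` (engrave); closed run; points: 79.94,67.89 87.78,67.89 87.78,134.22 79.94,134.22

[3] S824→`#008000` (cut); open run; points: 36.78,108.45 45.67,105.63 71.69,92.57 106.65,74.56 142.37,56.88 170.65,44.82 183.31,43.68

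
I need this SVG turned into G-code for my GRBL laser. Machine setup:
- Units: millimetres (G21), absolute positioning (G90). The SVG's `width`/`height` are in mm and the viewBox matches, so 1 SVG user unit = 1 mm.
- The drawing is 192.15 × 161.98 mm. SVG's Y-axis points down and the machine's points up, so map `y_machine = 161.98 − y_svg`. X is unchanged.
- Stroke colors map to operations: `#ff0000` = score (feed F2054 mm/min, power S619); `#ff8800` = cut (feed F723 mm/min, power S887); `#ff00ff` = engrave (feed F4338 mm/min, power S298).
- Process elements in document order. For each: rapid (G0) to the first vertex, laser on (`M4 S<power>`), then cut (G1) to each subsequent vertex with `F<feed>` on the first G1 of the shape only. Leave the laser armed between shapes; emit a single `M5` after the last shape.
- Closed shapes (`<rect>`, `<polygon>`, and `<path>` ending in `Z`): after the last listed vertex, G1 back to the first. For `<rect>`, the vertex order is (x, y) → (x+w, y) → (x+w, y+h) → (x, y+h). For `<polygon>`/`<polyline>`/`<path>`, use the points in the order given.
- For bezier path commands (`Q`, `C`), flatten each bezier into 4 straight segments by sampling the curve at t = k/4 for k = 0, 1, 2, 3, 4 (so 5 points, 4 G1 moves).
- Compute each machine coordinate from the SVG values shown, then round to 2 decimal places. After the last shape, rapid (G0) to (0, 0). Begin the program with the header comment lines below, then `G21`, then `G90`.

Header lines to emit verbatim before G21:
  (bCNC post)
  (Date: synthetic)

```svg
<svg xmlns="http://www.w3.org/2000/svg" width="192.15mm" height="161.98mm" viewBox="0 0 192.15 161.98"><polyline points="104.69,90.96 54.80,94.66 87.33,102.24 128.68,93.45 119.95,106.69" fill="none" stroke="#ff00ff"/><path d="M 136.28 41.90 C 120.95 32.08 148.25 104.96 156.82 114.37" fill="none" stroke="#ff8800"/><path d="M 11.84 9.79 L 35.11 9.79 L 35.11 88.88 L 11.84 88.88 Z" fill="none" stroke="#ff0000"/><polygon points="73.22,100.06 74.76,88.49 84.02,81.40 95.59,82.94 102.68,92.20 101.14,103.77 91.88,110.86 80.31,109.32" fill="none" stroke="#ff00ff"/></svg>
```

Since the viewBox matches the mm dimensions, user units are millimetres directly. The only transform is the Y-flip y_m = 161.98 − y_svg.

Shape 1 is a open polyline drawn with `<polyline>`. Its stroke #ff00ff means engrave at S298, F4338. After flipping Y the toolpath is (104.69,71.02) → (54.80,67.32) → (87.33,59.74) → (128.68,68.53) → (119.95,55.29).

Shape 2 is a cubic bezier drawn with `<path>`. Its stroke #ff8800 means cut at S887, F723. After flipping Y the toolpath is (136.28,120.08) → (131.82,114.22) → (137.59,91.06) → (147.84,64.28) → (156.82,47.61).

Shape 3 is a rectangle drawn with `<path>`. Its stroke #ff0000 means score at S619, F2054. After flipping Y the toolpath is (11.84,152.19) → (35.11,152.19) → (35.11,73.10) → (11.84,73.10) → (11.84,152.19), returning to the start.

Shape 4 is a regular polygon drawn with `<polygon>`. Its stroke #ff00ff means engrave at S298, F4338. After flipping Y the toolpath is (73.22,61.92) → (74.76,73.49) → (84.02,80.58) → (95.59,79.04) → (102.68,69.78) → (101.14,58.21) → (91.88,51.12) → (80.31,52.66) → (73.22,61.92), returning to the start.

(bCNC post)
(Date: synthetic)
G21
G90
G0 X104.69 Y71.02
M4 S298
G1 X54.80 Y67.32 F4338
G1 X87.33 Y59.74
G1 X128.68 Y68.53
G1 X119.95 Y55.29
G0 X136.28 Y120.08
M4 S887
G1 X131.82 Y114.22 F723
G1 X137.59 Y91.06
G1 X147.84 Y64.28
G1 X156.82 Y47.61
G0 X11.84 Y152.19
M4 S619
G1 X35.11 Y152.19 F2054
G1 X35.11 Y73.10
G1 X11.84 Y73.10
G1 X11.84 Y152.19
G0 X73.22 Y61.92
M4 S298
G1 X74.76 Y73.49 F4338
G1 X84.02 Y80.58
G1 X95.59 Y79.04
G1 X102.68 Y69.78
G1 X101.14 Y58.21
G1 X91.88 Y51.12
G1 X80.31 Y52.66
G1 X73.22 Y61.92
M5
G0 X0.00 Y0.00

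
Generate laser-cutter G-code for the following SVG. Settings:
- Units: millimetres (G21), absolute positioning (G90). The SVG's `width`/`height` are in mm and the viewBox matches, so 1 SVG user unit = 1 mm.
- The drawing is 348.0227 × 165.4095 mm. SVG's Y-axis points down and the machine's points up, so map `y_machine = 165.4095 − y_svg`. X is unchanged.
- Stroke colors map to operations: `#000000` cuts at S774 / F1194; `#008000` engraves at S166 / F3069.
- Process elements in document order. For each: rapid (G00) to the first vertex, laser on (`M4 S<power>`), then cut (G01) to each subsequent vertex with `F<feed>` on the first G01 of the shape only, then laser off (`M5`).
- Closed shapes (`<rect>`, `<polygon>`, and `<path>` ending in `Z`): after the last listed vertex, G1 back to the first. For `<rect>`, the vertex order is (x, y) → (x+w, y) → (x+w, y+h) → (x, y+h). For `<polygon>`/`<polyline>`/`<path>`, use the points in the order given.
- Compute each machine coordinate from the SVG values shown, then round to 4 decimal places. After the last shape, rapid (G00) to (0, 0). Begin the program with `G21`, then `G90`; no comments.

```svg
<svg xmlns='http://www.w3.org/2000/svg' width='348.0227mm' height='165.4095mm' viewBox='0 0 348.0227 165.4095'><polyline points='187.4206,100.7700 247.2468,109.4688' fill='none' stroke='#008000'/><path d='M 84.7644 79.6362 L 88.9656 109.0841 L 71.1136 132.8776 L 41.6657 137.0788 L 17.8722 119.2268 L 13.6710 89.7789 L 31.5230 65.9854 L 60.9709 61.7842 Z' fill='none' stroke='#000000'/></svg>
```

G21
G90
G00 X187.4206 Y64.6395
M4 S166
G01 X247.2468 Y55.9407 F3069
M5
G00 X84.7644 Y85.7733
M4 S774
G01 X88.9656 Y56.3254 F1194
G01 X71.1136 Y32.5319
G01 X41.6657 Y28.3307
G01 X17.8722 Y46.1827
G01 X13.6710 Y75.6306
G01 X31.5230 Y99.4241
G01 X60.9709 Y103.6253
G01 X84.7644 Y85.7733
M5
G00 X0.0000 Y0.0000

1 u = 1 mm; y_m = 165.4095 − y.

[1] `<polyline>` line segment, #008000→engrave S166 F3069: (187.4206,64.6395) → (247.2468,55.9407)

[2] `<path>` regular polygon, #000000→cut S774 F1194: (84.7644,85.7733) → (88.9656,56.3254) → (71.1136,32.5319) → (41.6657,28.3307) → (17.8722,46.1827) → (13.6710,75.6306) → (31.5230,99.4241) → (60.9709,103.6253) → (84.7644,85.7733) (closed)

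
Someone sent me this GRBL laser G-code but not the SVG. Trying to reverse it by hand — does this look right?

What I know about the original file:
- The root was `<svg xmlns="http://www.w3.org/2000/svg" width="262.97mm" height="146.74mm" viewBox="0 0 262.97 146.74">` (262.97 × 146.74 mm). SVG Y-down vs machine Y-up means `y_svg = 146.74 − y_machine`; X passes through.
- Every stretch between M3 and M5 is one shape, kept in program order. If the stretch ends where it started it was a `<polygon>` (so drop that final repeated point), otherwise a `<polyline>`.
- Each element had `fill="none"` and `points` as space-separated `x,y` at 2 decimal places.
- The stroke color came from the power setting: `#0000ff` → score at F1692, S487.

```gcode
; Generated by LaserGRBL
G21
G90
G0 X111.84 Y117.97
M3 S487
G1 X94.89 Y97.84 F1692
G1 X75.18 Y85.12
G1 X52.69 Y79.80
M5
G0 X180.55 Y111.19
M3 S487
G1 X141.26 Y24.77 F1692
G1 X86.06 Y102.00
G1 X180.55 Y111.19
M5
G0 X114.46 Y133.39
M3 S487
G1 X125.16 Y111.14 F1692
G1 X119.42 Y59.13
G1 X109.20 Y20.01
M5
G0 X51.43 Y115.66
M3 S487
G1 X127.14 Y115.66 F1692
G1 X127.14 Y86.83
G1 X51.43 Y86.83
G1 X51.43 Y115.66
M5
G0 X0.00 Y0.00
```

Machine Y-up, SVG Y-down with viewBox height 146.74, so y_svg = 146.74 − y_machine; X carries over. Every run uses S487, so all elements get stroke `#0000ff` (score).

Run 1: The run is open, so emit a `<polyline>` with points (Y-flipped): 111.84,28.77 94.89,48.90 75.18,61.62 52.69,66.94.

Run 2: The run returns to its start, so emit a `<polygon>` with points (Y-flipped): 180.55,35.55 141.26,121.97 86.06,44.74.

Run 3: The run is open, so emit a `<polyline>` with points (Y-flipped): 114.46,13.35 125.16,35.60 119.42,87.61 109.20,126.73.

Run 4: The run returns to its start, so emit a `<polygon>` with points (Y-flipped): 51.43,31.08 127.14,31.08 127.14,59.91 51.43,59.91.

<svg xmlns="http://www.w3.org/2000/svg" width="262.97mm" height="146.74mm" viewBox="0 0 262.97 146.74">
  <polyline points="111.84,28.77 94.89,48.90 75.18,61.62 52.69,66.94" fill="none" stroke="#0000ff"/>
  <polygon points="180.55,35.55 141.26,121.97 86.06,44.74" fill="none" stroke="#0000ff"/>
  <polyline points="114.46,13.35 125.16,35.60 119.42,87.61 109.20,126.73" fill="none" stroke="#0000ff"/>
  <polygon points="51.43,31.08 127.14,31.08 127.14,59.91 51.43,59.91" fill="none" stroke="#0000ff"/>
</svg>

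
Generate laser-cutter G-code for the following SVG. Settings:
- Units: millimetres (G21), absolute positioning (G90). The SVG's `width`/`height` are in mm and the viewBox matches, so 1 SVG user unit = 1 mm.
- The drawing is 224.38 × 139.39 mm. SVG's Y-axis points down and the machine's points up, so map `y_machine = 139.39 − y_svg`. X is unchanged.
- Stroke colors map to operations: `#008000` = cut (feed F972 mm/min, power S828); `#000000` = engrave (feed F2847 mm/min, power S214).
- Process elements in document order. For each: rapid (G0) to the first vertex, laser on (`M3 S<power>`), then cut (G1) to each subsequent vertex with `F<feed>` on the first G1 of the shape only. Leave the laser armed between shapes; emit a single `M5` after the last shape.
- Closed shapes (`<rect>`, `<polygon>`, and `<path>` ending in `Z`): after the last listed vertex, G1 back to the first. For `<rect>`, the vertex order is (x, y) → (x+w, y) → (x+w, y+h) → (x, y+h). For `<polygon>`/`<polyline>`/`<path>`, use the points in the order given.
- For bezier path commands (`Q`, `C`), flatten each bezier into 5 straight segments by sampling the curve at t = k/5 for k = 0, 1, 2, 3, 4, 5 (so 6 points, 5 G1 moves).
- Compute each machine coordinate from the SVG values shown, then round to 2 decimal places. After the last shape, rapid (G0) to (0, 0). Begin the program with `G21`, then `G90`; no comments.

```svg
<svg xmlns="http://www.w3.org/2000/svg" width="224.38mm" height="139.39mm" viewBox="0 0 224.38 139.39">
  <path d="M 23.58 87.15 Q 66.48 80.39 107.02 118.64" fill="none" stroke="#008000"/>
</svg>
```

1 u = 1 mm; y_m = 139.39 − y.

[1] `<path>` quadratic bezier, #008000→cut S828 F972: (23.58,52.24) → (40.65,53.14) → (57.52,50.45) → (74.21,44.15) → (90.71,34.25) → (107.02,20.75)

G21
G90
G0 X23.58 Y52.24
M3 S828
G1 X40.65 Y53.14 F972
G1 X57.52 Y50.45
G1 X74.21 Y44.15
G1 X90.71 Y34.25
G1 X107.02 Y20.75
M5
G0 X0.00 Y0.00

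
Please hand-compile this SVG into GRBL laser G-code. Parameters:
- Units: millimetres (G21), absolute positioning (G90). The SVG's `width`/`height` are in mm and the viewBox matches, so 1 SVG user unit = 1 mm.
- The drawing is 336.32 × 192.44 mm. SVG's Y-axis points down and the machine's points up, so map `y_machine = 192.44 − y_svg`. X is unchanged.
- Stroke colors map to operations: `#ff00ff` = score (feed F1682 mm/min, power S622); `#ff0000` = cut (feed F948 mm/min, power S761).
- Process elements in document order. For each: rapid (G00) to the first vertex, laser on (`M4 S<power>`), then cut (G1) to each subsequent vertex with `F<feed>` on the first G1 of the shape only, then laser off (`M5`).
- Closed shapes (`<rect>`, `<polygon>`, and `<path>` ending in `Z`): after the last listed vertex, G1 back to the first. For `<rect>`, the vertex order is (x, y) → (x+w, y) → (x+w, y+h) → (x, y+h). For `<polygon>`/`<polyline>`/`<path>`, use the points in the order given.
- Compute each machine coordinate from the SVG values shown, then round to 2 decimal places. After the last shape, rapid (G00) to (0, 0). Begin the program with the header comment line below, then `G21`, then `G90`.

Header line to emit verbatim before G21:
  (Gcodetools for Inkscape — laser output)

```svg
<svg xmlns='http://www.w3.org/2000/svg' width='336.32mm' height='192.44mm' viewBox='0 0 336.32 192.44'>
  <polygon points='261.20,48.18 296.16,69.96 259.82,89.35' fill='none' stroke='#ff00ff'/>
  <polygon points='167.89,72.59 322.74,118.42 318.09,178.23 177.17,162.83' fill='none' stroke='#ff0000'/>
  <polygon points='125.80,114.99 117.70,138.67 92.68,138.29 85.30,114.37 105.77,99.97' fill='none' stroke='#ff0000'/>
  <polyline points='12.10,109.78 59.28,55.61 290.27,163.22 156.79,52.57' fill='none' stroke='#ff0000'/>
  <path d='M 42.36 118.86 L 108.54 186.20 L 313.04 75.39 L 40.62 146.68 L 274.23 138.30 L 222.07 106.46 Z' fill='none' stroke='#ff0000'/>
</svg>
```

(Gcodetools for Inkscape — laser output)
G21
G90
G00 X261.20 Y144.26
M4 S622
G1 X296.16 Y122.48 F1682
G1 X259.82 Y103.09
G1 X261.20 Y144.26
M5
G00 X167.89 Y119.85
M4 S761
G1 X322.74 Y74.02 F948
G1 X318.09 Y14.21
G1 X177.17 Y29.61
G1 X167.89 Y119.85
M5
G00 X125.80 Y77.45
M4 S761
G1 X117.70 Y53.77 F948
G1 X92.68 Y54.15
G1 X85.30 Y78.07
G1 X105.77 Y92.47
G1 X125.80 Y77.45
M5
G00 X12.10 Y82.66
M4 S761
G1 X59.28 Y136.83 F948
G1 X290.27 Y29.22
G1 X156.79 Y139.87
M5
G00 X42.36 Y73.58
M4 S761
G1 X108.54 Y6.24 F948
G1 X313.04 Y117.05
G1 X40.62 Y45.76
G1 X274.23 Y54.14
G1 X222.07 Y85.98
G1 X42.36 Y73.58
M5
G00 X0.00 Y0.00

Since the viewBox matches the mm dimensions, user units are millimetres directly. The only transform is the Y-flip y_m = 192.44 − y_svg.

Shape 1 is a regular polygon drawn with `<polygon>`. Its stroke #ff00ff means score at S622, F1682. After flipping Y the toolpath is (261.20,144.26) → (296.16,122.48) → (259.82,103.09) → (261.20,144.26), returning to the start.

Shape 2 is a closed polygon drawn with `<polygon>`. Its stroke #ff0000 means cut at S761, F948. After flipping Y the toolpath is (167.89,119.85) → (322.74,74.02) → (318.09,14.21) → (177.17,29.61) → (167.89,119.85), returning to the start.

Shape 3 is a regular polygon drawn with `<polygon>`. Its stroke #ff0000 means cut at S761, F948. After flipping Y the toolpath is (125.80,77.45) → (117.70,53.77) → (92.68,54.15) → (85.30,78.07) → (105.77,92.47) → (125.80,77.45), returning to the start.

Shape 4 is a open polyline drawn with `<polyline>`. Its stroke #ff0000 means cut at S761, F948. After flipping Y the toolpath is (12.10,82.66) → (59.28,136.83) → (290.27,29.22) → (156.79,139.87).

Shape 5 is a closed polygon drawn with `<path>`. Its stroke #ff0000 means cut at S761, F948. After flipping Y the toolpath is (42.36,73.58) → (108.54,6.24) → (313.04,117.05) → (40.62,45.76) → (274.23,54.14) → (222.07,85.98) → (42.36,73.58), returning to the start.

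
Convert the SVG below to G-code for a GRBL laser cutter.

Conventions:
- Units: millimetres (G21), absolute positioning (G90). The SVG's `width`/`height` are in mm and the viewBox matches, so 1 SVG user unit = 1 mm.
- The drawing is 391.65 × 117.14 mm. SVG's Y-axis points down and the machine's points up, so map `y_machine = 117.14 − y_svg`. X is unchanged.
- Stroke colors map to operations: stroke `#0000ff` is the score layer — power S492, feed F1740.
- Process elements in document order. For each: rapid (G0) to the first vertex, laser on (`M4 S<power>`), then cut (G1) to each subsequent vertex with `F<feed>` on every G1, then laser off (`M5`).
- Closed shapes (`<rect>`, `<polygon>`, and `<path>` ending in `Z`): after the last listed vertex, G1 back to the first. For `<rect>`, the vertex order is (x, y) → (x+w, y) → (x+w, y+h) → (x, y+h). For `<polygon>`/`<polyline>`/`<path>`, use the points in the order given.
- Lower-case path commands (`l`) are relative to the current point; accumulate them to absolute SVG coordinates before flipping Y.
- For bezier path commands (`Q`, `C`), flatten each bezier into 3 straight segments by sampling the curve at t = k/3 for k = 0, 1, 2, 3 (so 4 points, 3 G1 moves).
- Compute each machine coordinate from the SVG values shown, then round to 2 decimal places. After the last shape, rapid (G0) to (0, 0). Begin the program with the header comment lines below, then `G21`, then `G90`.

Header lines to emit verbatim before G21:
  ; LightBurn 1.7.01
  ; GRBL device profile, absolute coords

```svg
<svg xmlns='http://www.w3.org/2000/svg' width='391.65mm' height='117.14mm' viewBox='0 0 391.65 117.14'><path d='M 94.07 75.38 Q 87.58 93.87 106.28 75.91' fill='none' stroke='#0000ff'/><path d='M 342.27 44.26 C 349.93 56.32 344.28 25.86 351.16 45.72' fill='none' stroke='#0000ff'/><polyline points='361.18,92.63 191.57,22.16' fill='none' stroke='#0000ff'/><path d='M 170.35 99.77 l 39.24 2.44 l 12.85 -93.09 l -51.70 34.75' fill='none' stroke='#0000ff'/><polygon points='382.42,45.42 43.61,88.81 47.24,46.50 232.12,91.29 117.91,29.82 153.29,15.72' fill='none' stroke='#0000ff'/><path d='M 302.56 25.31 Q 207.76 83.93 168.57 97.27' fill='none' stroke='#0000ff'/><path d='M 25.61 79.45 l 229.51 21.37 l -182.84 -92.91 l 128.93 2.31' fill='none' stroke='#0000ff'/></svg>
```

1 u = 1 mm; y_m = 117.14 − y.

[1] `<path>` quadratic bezier, #0000ff→score S492 F1740: (94.07,41.76) → (92.54,33.48) → (96.61,33.31) → (106.28,41.23)

[2] `<path>` cubic bezier, #0000ff→score S492 F1740: (342.27,72.88) → (346.45,71.55) → (347.50,77.95) → (351.16,71.42)

[3] `<polyline>` line segment, #0000ff→score S492 F1740: (361.18,24.51) → (191.57,94.98)

[4] `<path>` open polyline, #0000ff→score S492 F1740: (170.35,17.37) → (209.59,14.93) → (222.44,108.02) → (170.74,73.27)

[5] `<polygon>` closed polygon, #0000ff→score S492 F1740: (382.42,71.72) → (43.61,28.33) → (47.24,70.64) → (232.12,25.85) → (117.91,87.32) → (153.29,101.42) → (382.42,71.72) (closed)

[6] `<path>` quadratic bezier, #0000ff→score S492 F1740: (302.56,91.83) → (245.54,57.78) → (200.88,33.79) → (168.57,19.87)

[7] `<path>` open polyline, #0000ff→score S492 F1740: (25.61,37.69) → (255.12,16.32) → (72.28,109.23) → (201.21,106.92)

; LightBurn 1.7.01
; GRBL device profile, absolute coords
G21
G90
G0 X94.07 Y41.76
M4 S492
G1 X92.54 Y33.48 F1740
G1 X96.61 Y33.31 F1740
G1 X106.28 Y41.23 F1740
M5
G0 X342.27 Y72.88
M4 S492
G1 X346.45 Y71.55 F1740
G1 X347.50 Y77.95 F1740
G1 X351.16 Y71.42 F1740
M5
G0 X361.18 Y24.51
M4 S492
G1 X191.57 Y94.98 F1740
M5
G0 X170.35 Y17.37
M4 S492
G1 X209.59 Y14.93 F1740
G1 X222.44 Y108.02 F1740
G1 X170.74 Y73.27 F1740
M5
G0 X382.42 Y71.72
M4 S492
G1 X43.61 Y28.33 F1740
G1 X47.24 Y70.64 F1740
G1 X232.12 Y25.85 F1740
G1 X117.91 Y87.32 F1740
G1 X153.29 Y101.42 F1740
G1 X382.42 Y71.72 F1740
M5
G0 X302.56 Y91.83
M4 S492
G1 X245.54 Y57.78 F1740
G1 X200.88 Y33.79 F1740
G1 X168.57 Y19.87 F1740
M5
G0 X25.61 Y37.69
M4 S492
G1 X255.12 Y16.32 F1740
G1 X72.28 Y109.23 F1740
G1 X201.21 Y106.92 F1740
M5
G0 X0.00 Y0.00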